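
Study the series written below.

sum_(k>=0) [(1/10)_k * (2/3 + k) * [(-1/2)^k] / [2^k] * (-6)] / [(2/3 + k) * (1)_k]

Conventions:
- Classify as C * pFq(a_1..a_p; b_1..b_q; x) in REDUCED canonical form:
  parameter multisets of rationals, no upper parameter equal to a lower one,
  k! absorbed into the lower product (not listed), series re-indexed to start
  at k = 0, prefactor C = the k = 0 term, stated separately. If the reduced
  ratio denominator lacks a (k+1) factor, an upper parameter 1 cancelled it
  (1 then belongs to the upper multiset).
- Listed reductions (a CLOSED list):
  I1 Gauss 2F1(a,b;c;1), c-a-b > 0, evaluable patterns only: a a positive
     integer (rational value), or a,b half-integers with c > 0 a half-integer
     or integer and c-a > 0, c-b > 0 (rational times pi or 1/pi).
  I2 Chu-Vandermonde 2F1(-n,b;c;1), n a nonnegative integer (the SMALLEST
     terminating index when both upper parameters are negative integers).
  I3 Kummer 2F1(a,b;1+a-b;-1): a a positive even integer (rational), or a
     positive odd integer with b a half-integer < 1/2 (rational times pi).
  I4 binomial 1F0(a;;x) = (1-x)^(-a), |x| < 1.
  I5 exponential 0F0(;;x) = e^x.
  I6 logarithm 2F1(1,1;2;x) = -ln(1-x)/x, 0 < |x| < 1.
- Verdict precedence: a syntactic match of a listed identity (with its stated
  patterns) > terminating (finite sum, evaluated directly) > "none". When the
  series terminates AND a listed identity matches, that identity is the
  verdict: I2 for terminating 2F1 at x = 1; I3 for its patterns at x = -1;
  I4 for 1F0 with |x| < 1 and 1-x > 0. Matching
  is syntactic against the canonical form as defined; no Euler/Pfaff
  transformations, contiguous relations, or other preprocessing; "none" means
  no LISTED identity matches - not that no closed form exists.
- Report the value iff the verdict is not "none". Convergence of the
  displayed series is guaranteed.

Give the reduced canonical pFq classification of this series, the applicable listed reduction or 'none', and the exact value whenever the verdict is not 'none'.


With C = -6: the canonical form is 1F0(1/10; -; -1/4). Verdict (x = -1/4): the binomial series (I4) applies (the 1F0 binomial series: exponent -1/10, x = -1/4). Hence: (-6) * (5/4)^(-1/10).

Structural cue: with t_0 = -6, the two k-th powers (C = -6) combine into one argument.
Term ratio: r(k) = (-1/4) * (k+1/10) / [(k+1)] - rational in k, leading ratio (-1/4); with t_0 = -6, classification follows.


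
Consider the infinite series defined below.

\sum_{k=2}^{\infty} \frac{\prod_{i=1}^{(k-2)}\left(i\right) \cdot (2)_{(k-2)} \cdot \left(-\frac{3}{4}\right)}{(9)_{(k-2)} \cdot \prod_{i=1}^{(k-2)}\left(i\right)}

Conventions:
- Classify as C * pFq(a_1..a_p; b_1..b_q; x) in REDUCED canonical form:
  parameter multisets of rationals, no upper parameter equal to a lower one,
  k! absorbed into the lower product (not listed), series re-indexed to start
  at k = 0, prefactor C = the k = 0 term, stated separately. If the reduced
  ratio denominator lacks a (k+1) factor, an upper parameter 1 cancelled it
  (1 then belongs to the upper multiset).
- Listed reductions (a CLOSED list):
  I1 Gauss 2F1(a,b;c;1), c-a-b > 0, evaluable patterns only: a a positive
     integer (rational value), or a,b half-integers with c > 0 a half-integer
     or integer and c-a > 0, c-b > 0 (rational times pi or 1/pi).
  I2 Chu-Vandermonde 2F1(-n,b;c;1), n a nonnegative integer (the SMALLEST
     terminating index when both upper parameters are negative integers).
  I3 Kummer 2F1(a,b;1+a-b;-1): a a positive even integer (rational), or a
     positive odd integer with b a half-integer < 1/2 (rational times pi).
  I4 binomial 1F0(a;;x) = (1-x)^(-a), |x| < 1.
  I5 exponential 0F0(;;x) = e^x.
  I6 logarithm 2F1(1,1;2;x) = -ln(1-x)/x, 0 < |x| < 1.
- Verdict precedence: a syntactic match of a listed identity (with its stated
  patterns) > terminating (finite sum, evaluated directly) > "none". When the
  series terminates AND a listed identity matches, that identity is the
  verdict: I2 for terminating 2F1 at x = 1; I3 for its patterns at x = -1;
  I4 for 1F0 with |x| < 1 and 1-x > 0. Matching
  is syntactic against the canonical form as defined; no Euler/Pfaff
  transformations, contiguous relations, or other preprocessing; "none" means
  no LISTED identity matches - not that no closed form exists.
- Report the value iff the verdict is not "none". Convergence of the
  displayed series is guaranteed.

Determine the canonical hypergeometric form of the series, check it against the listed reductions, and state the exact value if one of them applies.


At argument 1: a 2F1 with upper {1, 2}, lower {9}, scaled by C = -\frac{3}{4}. Verdict at x = 1: Gauss (I1, integer-parameter pattern) matches (x = 1: the Gamma ratio telescopes since c-a-b = 6 > 0 and a = 1 in Z>0). Hence: -1.

The tell: t_0 = -\frac{3}{4} here, and the product of the first k integers (prefactor -3/4) is k!.
Consecutive-term ratio: r(k) = 1 * (k+1) (k+2) / [(k+9) (k+1)] - poly over poly, x = 1 from leading terms; C = -\frac{3}{4} at k = 0.


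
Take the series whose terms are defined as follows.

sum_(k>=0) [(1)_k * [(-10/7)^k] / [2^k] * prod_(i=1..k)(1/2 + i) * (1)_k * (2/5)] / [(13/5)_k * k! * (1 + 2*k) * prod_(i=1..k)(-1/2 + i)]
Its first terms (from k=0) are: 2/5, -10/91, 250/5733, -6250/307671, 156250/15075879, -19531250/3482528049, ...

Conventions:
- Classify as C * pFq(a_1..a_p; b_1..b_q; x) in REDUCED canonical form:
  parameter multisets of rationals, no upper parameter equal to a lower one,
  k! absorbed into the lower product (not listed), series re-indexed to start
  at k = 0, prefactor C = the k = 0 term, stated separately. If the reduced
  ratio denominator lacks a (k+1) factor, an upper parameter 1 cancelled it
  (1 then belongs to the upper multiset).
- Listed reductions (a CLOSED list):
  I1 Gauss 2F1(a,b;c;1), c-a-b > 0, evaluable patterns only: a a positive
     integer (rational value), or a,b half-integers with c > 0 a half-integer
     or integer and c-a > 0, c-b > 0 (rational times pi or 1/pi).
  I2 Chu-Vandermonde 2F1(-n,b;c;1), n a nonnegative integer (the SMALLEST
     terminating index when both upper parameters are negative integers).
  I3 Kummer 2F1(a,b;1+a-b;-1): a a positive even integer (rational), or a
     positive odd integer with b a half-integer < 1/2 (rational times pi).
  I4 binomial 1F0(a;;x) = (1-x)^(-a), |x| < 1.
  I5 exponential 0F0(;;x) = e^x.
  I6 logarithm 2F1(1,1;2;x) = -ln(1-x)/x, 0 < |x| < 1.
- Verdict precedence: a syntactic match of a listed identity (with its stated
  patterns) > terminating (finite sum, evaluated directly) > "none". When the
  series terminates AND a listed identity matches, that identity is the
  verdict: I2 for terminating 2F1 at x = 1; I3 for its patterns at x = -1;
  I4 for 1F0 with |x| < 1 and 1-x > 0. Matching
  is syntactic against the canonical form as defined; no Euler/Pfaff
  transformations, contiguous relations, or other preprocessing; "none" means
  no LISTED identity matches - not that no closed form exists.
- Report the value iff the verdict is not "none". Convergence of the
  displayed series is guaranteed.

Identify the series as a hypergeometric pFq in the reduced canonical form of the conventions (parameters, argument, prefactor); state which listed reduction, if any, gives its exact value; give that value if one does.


Classification (C = 2/5): 2F1 with upper {1, 1}, lower {13/5}, argument x = -5/7. Verdict: none. No listed pattern accepts 2F1(1, 1; 13/5; -5/7).

Key step: from the first term 2/5: the lower (2k+1) factor (C = 2/5) shifts a half-integer Pochhammer.
Ratio: r(k) = (-5/7) * (k+1) (k+1) / [(k+13/5) (k+1)] - rational; roots negated = parameters, x = (-5/7), C = 2/5.


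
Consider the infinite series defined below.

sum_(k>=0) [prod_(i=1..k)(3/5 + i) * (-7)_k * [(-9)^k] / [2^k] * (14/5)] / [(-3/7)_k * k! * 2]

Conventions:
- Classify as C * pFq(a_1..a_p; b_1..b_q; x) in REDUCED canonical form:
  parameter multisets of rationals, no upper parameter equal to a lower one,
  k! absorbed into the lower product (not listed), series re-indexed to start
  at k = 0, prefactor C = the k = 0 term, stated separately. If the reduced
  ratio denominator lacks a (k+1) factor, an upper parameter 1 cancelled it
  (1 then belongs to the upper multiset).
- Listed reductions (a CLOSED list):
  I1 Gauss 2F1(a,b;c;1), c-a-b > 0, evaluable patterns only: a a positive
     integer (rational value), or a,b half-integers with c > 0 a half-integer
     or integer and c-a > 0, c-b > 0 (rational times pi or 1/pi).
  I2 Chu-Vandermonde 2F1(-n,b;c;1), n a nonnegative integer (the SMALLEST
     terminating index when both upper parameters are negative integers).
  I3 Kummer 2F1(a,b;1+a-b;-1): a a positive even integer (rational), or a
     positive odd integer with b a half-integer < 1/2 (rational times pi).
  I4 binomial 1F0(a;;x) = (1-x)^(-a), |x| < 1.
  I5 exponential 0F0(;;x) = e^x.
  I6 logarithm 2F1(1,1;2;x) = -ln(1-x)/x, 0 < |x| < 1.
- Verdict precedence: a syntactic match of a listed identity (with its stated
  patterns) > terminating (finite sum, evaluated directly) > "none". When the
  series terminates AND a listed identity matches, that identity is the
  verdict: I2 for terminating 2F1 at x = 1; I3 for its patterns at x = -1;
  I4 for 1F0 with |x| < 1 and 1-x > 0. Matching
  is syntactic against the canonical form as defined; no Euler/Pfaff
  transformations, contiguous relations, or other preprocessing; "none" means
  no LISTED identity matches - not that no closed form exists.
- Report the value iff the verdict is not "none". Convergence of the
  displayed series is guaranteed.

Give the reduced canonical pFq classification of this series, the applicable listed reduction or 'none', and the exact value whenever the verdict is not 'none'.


Canonical form: C = 7/5 times 2F1 with upper {-7, 8/5}, lower {-3/7}, x = -9/2. Verdict: terminating at k = 7: the factor (-7)_k kills every later term; summing the 8 survivors is exact. Exact value: -434157948706494271/13750000000.

Structural cue: t_0 = 7/5 here, and the running product (C = 7/5, x = -9/2) telescopes to a rising factorial.
Term ratio: r(k) = (-9/2) * (k-7) (k+8/5) / [(k-3/7) (k+1)] ; factor over Q: parameters, x = (-9/2), and C = 7/5.


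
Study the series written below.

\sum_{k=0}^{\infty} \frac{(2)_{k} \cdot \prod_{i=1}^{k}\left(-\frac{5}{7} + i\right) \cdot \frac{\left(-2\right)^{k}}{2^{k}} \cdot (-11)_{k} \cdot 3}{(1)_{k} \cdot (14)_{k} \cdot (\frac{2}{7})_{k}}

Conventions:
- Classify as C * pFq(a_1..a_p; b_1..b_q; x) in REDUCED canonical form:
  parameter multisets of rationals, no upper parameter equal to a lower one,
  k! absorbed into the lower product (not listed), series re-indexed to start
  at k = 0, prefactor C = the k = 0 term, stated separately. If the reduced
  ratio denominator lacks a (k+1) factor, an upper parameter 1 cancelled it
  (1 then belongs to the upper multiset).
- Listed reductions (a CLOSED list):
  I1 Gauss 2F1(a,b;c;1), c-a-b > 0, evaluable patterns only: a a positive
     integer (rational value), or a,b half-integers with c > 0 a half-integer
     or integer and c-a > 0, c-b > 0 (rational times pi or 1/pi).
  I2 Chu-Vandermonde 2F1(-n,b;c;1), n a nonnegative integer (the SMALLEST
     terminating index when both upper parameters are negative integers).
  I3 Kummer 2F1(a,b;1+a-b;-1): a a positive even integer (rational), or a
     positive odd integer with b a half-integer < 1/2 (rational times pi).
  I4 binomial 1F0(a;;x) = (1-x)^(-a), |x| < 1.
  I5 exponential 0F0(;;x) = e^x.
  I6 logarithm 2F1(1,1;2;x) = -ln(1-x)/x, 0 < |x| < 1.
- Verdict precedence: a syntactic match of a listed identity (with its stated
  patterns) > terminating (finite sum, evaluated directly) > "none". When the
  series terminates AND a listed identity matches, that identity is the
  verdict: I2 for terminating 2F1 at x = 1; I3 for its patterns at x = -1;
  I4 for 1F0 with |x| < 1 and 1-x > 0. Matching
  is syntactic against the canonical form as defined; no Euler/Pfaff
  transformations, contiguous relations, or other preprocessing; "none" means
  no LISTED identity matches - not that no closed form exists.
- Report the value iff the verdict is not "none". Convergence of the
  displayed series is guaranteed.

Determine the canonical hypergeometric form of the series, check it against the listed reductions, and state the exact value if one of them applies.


Prefactor 3, argument -1: 2F1 with upper {-11, 2} over lower {14}. Verdict: Kummer's theorem (I3) matches (x = -1; c = 14 equals 1+a-b for upper {-11, 2}: listed pattern). Hence: \frac{39}{2}.

Key observation: t_0 being 3, the parameter 2/7 appears in both the upper and lower lists and cancels.
Term ratio: r(k) = -1 * (k-11) (k+2) / [(k+14) (k+1)] ; factor over Q: parameters, x = -1, and C = 3.


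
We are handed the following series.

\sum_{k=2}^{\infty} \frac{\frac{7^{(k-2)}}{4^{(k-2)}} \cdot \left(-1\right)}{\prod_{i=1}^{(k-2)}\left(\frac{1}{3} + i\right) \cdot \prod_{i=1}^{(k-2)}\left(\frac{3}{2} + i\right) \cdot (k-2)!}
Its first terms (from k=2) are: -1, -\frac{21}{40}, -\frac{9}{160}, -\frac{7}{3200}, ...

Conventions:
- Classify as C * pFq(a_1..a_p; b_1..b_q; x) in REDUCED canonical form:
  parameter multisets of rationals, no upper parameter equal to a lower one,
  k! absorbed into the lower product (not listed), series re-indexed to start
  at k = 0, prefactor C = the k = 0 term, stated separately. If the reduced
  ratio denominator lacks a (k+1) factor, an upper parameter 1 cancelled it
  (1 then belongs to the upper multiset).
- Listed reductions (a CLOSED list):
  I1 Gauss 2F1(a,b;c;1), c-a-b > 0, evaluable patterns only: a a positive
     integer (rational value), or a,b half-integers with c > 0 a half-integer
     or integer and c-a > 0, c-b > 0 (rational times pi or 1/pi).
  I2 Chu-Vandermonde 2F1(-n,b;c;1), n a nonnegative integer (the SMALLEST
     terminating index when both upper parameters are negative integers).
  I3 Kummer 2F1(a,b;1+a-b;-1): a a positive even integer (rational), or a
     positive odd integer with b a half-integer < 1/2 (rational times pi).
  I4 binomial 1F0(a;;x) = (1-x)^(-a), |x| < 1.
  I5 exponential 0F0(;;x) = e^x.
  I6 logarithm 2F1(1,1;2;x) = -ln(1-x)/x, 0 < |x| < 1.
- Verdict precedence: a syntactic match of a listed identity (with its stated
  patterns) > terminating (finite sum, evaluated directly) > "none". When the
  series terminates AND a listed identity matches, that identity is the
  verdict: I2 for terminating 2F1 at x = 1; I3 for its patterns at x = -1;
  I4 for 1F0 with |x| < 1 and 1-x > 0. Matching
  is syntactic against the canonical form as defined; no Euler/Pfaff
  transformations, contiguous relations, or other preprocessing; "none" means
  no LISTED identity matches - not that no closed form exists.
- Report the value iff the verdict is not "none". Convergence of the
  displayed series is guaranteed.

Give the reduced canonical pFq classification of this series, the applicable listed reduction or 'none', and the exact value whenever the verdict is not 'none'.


The series (x = \frac{7}{4}) is 0F2: upper {-}, lower {\frac{4}{3}, \frac{5}{2}}, prefactor -1. Verdict: no listed reduction: x = \frac{7}{4} and upper {-} fail every I1-I6 pattern.

First insight: t_0 being -1, the lower running product (C = -1) is a rising factorial.
Adjacent-term ratio: r(k) = \frac{7}{4} * 1 / [(k+\frac{4}{3}) (k+\frac{5}{2}) (k+1)] - rational in k. x = \frac{7}{4}; t_0 = -1; negate the roots.


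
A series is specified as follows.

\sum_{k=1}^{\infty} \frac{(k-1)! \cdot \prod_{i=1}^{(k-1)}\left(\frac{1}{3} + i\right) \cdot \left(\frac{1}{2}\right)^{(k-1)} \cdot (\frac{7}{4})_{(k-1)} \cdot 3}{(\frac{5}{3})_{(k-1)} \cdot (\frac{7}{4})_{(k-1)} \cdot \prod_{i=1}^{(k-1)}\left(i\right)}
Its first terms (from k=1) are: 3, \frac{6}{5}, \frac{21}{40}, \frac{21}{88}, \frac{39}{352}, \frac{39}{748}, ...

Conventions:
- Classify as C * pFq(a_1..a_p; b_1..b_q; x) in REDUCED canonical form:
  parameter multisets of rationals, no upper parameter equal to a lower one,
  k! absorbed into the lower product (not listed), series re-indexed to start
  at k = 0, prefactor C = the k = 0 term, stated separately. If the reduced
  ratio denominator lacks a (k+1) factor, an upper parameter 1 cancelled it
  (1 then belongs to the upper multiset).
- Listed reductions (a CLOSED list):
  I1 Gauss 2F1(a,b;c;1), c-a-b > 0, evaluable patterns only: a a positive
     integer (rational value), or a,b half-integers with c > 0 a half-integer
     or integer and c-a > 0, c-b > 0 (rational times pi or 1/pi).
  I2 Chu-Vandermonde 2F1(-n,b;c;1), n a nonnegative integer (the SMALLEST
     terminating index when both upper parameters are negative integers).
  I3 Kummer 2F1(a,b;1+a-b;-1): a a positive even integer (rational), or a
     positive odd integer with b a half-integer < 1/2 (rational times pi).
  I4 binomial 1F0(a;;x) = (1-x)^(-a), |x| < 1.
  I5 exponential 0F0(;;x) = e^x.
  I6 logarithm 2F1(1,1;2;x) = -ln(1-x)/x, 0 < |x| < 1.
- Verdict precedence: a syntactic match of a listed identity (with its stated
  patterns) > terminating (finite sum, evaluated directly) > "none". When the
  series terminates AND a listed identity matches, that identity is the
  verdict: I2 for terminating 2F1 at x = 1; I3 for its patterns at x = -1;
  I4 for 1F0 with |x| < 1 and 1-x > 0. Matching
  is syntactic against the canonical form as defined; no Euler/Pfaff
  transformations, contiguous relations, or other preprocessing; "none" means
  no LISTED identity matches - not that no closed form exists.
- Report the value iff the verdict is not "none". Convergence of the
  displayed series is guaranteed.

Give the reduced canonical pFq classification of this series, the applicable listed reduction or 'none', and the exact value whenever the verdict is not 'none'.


With C = 3: the canonical form is 2F1(1, \frac{4}{3}; \frac{5}{3}; \frac{1}{2}). Verdict: none. A 2F1 with upper {1, \frac{4}{3}} fits none of I1-I6 at x = \frac{1}{2}; the sum runs forever.

Structural cue: with t_0 = 3, the factorial ratio (C = 3, x = 1/2) (k+a-1)!/(a-1)! is a rising factorial (a)_k.
Ratio: r(k) = \frac{1}{2} * (k+1) (k+\frac{4}{3}) / [(k+\frac{5}{3}) (k+1)] - poly over poly, x = \frac{1}{2} from leading terms; C = 3 at k = 0.


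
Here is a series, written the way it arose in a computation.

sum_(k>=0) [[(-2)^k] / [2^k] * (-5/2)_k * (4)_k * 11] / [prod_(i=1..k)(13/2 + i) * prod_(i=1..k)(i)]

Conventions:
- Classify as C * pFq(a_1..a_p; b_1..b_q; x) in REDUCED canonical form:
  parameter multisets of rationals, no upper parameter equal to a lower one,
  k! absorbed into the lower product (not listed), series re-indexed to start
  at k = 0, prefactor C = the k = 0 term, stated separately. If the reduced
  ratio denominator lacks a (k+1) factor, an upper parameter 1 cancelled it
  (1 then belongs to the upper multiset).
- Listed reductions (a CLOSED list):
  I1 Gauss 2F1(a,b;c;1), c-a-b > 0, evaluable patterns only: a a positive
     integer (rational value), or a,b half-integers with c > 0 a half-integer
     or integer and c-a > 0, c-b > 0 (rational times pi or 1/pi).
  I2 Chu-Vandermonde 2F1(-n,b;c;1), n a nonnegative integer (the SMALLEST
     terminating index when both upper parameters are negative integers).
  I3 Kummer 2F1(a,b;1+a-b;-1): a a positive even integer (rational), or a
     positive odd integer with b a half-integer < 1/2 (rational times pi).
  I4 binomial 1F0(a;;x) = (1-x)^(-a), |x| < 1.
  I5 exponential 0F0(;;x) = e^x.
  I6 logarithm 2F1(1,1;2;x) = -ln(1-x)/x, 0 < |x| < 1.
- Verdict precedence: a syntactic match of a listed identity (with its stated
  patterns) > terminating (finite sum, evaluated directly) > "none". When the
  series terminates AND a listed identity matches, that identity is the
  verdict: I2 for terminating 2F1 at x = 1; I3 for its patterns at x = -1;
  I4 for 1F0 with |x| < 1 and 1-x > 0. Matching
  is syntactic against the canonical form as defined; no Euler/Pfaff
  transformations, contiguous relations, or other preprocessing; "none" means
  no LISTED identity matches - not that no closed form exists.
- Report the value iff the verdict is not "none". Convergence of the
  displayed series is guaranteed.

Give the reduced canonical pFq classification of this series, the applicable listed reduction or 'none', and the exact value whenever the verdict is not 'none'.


Classification (C = 11): 2F1 with upper {-5/2, 4}, lower {15/2}, argument x = -1. Verdict: Kummer's theorem (I3) fires (x = -1; c = 15/2 equals 1+a-b for upper {-5/2, 4}: listed pattern). Value: 1573/48.

The tell: x = (-1) and the two k-th powers (C = 11) combine into one argument.
Adjacent-term ratio: r(k) = (-1) * (k-5/2) (k+4) / [(k+15/2) (k+1)] - rational; roots negated = parameters, x = (-1), C = 11.


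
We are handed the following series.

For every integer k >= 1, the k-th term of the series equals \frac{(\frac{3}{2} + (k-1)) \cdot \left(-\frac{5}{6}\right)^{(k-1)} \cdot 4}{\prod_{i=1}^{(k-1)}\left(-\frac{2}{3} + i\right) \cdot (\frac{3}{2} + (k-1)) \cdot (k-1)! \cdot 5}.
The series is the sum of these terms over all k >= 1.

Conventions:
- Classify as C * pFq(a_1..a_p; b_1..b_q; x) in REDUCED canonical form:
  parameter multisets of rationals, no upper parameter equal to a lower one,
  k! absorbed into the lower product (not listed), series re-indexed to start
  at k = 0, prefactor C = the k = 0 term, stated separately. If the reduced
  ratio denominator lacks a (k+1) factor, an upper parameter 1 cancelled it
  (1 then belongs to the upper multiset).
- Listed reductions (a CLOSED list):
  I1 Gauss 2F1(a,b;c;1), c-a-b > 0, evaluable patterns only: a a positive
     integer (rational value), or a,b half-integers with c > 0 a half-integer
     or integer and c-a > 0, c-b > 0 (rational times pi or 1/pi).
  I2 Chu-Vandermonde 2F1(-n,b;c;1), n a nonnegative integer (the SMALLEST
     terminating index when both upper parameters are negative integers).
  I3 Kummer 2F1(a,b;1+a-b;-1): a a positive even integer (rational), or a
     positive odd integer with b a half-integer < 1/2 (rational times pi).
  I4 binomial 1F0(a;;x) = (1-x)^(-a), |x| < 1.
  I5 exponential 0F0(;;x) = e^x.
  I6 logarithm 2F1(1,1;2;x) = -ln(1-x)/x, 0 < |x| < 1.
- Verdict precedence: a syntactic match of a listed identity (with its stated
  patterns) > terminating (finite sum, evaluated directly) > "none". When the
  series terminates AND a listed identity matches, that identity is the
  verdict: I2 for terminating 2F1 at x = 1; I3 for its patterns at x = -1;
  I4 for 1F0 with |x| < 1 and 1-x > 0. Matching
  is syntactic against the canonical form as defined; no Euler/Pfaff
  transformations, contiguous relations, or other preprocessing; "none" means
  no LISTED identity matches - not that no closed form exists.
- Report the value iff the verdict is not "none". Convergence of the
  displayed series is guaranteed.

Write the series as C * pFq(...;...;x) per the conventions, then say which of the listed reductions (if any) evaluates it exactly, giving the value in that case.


Prefactor \frac{4}{5}, argument -\frac{5}{6}: 0F1 with upper {-} over lower {\frac{1}{3}}. Verdict: no listed reduction: x = -\frac{5}{6} and upper {-} fail every I1-I6 pattern.

Key step: from the first term \frac{4}{5}: the constant factors (C = 4/5) combine into one prefactor.
Step ratio: r(k) = -\frac{5}{6} * 1 / [(k+\frac{1}{3}) (k+1)] - rational in k, leading ratio -\frac{5}{6}; with t_0 = \frac{4}{5}, classification follows.


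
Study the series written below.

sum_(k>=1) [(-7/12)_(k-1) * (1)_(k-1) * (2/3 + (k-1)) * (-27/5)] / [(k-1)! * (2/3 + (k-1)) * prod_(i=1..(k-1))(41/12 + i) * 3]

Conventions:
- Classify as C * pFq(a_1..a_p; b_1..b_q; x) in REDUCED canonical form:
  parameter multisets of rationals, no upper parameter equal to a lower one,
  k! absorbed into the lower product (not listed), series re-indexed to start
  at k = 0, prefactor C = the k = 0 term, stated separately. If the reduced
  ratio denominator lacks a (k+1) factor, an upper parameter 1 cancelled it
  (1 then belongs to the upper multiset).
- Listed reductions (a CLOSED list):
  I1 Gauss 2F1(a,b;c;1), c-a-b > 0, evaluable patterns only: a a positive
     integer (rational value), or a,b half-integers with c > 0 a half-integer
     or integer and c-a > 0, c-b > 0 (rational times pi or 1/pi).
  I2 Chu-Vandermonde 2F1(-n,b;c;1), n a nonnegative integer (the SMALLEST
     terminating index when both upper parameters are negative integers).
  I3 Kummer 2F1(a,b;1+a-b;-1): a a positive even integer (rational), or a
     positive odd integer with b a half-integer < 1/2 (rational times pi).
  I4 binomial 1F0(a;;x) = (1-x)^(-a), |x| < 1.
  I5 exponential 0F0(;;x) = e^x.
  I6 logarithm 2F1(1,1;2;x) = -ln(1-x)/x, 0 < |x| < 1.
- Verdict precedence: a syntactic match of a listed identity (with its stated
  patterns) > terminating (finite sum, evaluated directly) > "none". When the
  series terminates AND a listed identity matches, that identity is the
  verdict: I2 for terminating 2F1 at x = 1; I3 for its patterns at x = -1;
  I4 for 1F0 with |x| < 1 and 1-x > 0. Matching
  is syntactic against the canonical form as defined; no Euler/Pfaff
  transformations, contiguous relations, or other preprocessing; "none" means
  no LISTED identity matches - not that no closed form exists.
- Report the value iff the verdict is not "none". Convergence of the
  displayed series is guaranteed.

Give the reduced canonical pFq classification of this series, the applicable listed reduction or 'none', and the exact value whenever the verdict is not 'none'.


Key observation: with t_0 = -9/5, striking the common factor k + 2/3 reduces the term (C = -9/5).
Term ratio: r(k) = 1 * (k-7/12) (k+1) / [(k+53/12) (k+1)] ; factor over Q: parameters, x = 1, and C = -9/5.

Canonical form: C = -9/5 times 2F1 with upper {-7/12, 1}, lower {53/12}, x = 1. Verdict (x = 1): Gauss's theorem (I1) applies (x = 1: the Gamma ratio telescopes since c-a-b = 4 > 0 and a = 1 in Z>0). Its exact value is -123/80.


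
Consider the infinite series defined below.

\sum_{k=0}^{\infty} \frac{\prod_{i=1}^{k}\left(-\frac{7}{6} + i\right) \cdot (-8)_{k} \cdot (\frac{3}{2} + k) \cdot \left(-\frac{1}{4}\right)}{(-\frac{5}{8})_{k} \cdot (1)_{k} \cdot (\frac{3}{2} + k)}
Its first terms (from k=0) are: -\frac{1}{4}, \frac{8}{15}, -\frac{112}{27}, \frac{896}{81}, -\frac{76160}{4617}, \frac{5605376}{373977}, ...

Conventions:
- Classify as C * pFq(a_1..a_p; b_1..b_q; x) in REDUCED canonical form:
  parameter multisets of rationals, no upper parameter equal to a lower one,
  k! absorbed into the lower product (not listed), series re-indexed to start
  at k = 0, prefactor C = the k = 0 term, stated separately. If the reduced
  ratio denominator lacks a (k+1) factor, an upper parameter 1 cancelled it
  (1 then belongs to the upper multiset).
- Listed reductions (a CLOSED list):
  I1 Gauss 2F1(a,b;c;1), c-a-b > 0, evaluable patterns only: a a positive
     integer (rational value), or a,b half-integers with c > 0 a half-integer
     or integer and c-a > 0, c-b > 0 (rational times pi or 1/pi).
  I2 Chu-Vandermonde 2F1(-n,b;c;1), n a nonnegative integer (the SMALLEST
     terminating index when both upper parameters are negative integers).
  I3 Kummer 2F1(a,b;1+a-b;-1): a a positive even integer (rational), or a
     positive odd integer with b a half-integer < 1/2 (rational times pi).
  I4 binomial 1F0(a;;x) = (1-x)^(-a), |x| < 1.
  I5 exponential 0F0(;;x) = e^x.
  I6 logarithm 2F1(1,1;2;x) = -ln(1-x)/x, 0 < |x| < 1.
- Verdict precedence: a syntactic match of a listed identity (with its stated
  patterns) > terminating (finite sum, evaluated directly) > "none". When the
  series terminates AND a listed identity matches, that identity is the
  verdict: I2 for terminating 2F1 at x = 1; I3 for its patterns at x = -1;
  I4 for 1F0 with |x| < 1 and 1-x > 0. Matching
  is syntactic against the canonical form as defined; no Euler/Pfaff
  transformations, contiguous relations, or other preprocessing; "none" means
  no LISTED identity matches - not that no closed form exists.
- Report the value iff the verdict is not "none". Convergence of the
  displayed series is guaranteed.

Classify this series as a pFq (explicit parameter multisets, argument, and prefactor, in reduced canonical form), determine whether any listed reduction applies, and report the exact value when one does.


x = 1 here; the reduced form reads 2F1, upper {-8, -\frac{1}{6}}, lower {-\frac{5}{8}}, C = -\frac{1}{4}. Verdict (x = 1): Vandermonde's identity (I2) applies (terminating 2F1 at x = 1 with n = 8, b = -1/6, c = -\frac{5}{8}). Value: -\frac{502112533}{1371117780}.

Key observation: from the first term -\frac{1}{4}: (1)_k (C = -1/4) is k! itself.
Consecutive-term ratio: r(k) = 1 * (k-8) (k-\frac{1}{6}) / [(k-\frac{5}{8}) (k+1)] - rational in k, leading ratio 1; with t_0 = -\frac{1}{4}, classification follows.


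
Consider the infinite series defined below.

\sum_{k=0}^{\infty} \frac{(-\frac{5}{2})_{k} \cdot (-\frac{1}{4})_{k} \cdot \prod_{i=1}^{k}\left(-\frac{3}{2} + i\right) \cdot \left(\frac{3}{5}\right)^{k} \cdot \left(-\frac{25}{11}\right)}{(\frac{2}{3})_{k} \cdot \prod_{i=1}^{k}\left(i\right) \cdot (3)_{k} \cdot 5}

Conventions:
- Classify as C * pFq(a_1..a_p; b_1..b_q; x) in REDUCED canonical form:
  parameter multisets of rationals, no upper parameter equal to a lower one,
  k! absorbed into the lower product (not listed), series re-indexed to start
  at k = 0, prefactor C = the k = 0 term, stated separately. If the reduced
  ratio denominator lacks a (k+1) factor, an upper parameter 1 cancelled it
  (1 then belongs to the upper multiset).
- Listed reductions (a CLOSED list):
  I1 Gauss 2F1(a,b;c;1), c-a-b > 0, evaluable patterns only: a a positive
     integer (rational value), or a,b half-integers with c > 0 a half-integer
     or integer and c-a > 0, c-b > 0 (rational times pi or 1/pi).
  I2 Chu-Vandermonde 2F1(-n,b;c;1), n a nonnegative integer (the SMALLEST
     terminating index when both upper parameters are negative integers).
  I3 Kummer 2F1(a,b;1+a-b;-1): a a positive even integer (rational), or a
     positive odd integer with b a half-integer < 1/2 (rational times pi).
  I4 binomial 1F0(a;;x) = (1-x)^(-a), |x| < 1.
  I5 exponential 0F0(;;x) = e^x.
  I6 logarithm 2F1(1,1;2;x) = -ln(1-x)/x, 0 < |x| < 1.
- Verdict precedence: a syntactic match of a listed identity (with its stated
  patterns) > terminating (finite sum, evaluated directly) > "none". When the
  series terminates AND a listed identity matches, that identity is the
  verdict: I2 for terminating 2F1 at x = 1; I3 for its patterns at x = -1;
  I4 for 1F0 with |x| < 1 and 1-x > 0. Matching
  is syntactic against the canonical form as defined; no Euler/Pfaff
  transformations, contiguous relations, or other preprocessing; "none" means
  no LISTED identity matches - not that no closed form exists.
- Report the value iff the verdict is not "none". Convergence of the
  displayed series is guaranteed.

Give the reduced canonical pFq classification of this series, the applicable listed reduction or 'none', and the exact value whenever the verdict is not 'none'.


Canonical form: C = -\frac{5}{11} times 3F2 with upper {-\frac{5}{2}, -\frac{1}{2}, -\frac{1}{4}}, lower {\frac{2}{3}, 3}, x = \frac{3}{5}. Verdict: no listed reduction: x = \frac{3}{5} and upper {-\frac{5}{2}, -\frac{1}{2}, -\frac{1}{4}} fail every I1-I6 pattern.

Structural cue: t_0 = -\frac{5}{11} here, and the constant factors (prefactor -5/11) combine into one prefactor.
Term ratio: r(k) = \frac{3}{5} * (k-\frac{5}{2}) (k-\frac{1}{2}) (k-\frac{1}{4}) / [(k+\frac{2}{3}) (k+3) (k+1)] - rational in k. x = \frac{3}{5}; t_0 = -\frac{5}{11}; negate the roots.


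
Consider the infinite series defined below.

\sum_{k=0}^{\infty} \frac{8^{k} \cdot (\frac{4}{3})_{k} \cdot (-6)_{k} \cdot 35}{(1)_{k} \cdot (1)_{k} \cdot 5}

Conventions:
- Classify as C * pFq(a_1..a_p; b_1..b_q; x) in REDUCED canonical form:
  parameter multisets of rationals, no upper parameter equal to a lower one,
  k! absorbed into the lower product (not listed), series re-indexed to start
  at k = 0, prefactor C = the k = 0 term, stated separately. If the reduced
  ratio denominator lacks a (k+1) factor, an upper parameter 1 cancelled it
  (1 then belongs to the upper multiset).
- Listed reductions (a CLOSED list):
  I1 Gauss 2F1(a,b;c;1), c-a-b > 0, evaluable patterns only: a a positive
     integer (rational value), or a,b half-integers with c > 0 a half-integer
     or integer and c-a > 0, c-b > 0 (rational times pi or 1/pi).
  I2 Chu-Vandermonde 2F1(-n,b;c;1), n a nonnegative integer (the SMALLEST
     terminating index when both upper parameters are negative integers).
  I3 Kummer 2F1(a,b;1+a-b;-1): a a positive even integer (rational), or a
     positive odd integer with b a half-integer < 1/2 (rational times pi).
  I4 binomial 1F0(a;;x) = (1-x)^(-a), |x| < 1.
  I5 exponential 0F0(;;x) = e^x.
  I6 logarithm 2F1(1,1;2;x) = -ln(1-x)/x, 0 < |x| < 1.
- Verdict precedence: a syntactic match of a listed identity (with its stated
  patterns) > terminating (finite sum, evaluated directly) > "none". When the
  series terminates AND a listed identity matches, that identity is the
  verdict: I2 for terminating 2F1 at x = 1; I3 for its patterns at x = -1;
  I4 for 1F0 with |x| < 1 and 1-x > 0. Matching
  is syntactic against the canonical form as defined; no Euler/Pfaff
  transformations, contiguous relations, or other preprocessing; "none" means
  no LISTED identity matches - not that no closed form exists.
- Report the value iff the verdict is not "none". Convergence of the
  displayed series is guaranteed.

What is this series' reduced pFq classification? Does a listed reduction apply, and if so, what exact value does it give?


The series (x = 8) is 2F1: upper {-6, \frac{4}{3}}, lower {1}, prefactor 7. Verdict: terminating (-6 upstairs). 7 nonzero terms in all; added directly. Hence: \frac{11883744551}{6561}.

The tell: t_0 = 7 here, and (1)_k (prefactor 7) is k! itself.
Term ratio: r(k) = 8 * (k-6) (k+\frac{4}{3}) / [(k+1) (k+1)] - poly over poly, x = 8 from leading terms; C = 7 at k = 0.


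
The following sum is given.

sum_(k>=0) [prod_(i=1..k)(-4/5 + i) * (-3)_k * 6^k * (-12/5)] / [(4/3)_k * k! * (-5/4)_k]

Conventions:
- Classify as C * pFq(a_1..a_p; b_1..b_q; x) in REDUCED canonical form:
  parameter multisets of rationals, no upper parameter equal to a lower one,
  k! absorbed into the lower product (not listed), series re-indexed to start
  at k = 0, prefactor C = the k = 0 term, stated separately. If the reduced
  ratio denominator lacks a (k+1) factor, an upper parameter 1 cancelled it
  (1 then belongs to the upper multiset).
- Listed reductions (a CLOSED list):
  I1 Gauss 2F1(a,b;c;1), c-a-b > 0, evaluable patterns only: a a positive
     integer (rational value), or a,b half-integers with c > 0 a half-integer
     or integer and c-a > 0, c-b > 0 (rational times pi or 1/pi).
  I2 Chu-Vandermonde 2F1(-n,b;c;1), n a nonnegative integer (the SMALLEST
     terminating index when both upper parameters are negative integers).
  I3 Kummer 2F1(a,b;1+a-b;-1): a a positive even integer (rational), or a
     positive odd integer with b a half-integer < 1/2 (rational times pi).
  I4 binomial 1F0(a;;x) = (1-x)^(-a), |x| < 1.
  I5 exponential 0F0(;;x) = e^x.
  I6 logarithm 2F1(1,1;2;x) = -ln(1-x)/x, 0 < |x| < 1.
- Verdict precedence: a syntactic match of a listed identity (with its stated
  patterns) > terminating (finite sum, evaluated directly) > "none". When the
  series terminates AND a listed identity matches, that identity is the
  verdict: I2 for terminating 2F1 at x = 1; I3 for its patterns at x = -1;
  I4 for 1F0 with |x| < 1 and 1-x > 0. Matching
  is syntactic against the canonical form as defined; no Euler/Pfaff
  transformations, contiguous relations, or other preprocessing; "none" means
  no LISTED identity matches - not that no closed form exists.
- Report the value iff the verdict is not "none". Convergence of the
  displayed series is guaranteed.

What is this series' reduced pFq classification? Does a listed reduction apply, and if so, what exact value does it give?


Canonical form: C = -12/5 times 2F2 with upper {-3, 1/5}, lower {-5/4, 4/3}, x = 6. Verdict: terminating - no listed pattern fits, but -3 in the upper list cuts the series at k = 3; direct evaluation. Hence: 4489284/109375.

Structural cue: t_0 = -12/5 here, and the running product (C = -12/5, x = 6) telescopes to a rising factorial.
Term ratio: r(k) = 6 * (k-3) (k+1/5) / [(k-5/4) (k+4/3) (k+1)] ; factor over Q: parameters, x = 6, and C = -12/5.


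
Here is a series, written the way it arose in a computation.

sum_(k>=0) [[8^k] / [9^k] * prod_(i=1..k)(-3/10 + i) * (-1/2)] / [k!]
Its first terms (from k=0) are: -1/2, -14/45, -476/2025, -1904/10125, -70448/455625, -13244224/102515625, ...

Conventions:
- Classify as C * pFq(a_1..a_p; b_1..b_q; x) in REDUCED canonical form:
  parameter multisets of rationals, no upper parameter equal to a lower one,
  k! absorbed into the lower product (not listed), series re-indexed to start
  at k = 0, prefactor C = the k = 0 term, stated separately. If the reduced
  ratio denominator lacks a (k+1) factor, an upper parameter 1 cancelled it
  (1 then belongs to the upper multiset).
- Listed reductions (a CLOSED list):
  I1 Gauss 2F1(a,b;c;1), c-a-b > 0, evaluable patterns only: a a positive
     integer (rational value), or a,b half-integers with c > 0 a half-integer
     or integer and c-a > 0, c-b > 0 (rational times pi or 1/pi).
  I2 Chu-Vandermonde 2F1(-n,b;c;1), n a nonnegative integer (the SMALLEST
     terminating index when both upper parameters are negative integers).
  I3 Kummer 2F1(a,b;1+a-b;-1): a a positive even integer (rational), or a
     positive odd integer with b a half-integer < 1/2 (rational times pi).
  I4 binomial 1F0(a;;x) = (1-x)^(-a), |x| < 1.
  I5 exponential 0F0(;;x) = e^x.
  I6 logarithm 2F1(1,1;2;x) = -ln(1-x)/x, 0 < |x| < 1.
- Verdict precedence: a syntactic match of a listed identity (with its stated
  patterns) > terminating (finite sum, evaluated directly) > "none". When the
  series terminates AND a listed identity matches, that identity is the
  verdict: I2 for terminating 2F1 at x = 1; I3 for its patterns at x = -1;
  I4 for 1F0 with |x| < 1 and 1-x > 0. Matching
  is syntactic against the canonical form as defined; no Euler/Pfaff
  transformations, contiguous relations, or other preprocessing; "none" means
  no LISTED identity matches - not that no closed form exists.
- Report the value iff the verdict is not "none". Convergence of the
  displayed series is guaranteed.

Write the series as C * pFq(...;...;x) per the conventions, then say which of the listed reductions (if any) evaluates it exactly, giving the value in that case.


At argument 8/9: a 1F0 with upper {7/10}, lower {-}, scaled by C = -1/2. Verdict at x = 8/9: the binomial series (I4) matches (the 1F0 binomial series: exponent -7/10, x = 8/9). Sum: (-1/2) * (1/9)^(-7/10).

First insight: from the first term -1/2: the running product (C = -1/2, x = 8/9) telescopes to a rising factorial.
Consecutive-term ratio: r(k) = (8/9) * (k+7/10) / [(k+1)] - poly over poly, x = (8/9) from leading terms; C = -1/2 at k = 0.


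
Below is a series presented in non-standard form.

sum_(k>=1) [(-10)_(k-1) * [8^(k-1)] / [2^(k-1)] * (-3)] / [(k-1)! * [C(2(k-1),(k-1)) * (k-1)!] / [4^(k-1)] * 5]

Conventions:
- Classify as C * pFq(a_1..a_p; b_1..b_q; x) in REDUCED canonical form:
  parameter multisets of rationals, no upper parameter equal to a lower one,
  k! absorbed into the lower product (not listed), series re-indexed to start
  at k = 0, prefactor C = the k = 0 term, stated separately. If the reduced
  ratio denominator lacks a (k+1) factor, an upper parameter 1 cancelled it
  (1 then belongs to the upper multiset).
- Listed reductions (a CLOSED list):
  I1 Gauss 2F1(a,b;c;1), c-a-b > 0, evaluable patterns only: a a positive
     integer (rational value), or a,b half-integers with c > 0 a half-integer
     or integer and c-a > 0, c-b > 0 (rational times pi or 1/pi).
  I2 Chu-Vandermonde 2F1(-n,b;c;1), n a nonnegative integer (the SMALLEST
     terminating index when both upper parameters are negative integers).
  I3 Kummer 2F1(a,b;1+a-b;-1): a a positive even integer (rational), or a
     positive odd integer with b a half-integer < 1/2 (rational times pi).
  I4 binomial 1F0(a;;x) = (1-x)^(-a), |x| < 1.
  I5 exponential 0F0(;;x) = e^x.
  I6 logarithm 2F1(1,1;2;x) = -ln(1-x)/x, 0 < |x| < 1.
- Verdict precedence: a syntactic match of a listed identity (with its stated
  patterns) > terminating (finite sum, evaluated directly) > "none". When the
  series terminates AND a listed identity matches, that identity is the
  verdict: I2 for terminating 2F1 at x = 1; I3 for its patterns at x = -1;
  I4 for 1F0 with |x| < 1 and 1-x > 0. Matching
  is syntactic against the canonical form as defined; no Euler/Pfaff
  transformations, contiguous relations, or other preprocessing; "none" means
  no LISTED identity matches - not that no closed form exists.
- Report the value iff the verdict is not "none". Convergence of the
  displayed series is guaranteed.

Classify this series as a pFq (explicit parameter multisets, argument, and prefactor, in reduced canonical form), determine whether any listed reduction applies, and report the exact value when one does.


Prefactor -3/5, argument 4: 1F1 with upper {-10} over lower {1/2}. Verdict: terminating - the sum ends at index 10 because -10 is a negative integer; exact evaluation follows. Its exact value is -4961053379/1091215125.

Key step: from the first term -3/5: the two k-th powers (prefactor -3/5) combine into one argument.
Term ratio: r(k) = 4 * (k-10) / [(k+1/2) (k+1)] - rational; roots negated = parameters, x = 4, C = -3/5.
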